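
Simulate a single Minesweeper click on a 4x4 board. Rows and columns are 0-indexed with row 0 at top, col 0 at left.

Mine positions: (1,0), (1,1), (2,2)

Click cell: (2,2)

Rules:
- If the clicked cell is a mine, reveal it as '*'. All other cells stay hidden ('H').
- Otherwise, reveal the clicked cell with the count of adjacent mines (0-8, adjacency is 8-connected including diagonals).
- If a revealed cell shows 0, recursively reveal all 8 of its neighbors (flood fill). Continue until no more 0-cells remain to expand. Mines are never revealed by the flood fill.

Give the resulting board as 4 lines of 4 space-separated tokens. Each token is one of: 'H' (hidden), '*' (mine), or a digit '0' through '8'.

H H H H
H H H H
H H * H
H H H H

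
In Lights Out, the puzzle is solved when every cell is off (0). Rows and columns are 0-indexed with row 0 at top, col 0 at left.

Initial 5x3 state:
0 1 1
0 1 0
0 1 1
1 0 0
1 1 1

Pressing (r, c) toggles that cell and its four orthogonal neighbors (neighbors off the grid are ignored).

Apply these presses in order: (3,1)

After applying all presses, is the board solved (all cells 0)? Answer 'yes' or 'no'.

After press 1 at (3,1):
0 1 1
0 1 0
0 0 1
0 1 1
1 0 1

Lights still on: 8

Answer: no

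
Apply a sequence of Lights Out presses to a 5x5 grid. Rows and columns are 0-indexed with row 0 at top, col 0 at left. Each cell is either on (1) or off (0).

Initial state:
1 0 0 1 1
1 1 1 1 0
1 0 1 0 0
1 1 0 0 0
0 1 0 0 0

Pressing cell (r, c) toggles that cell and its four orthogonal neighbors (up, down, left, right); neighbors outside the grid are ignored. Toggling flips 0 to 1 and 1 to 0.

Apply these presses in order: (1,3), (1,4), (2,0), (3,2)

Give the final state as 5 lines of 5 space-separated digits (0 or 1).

Answer: 1 0 0 0 0
0 1 0 1 0
0 1 0 1 1
0 0 1 1 0
0 1 1 0 0

Derivation:
After press 1 at (1,3):
1 0 0 0 1
1 1 0 0 1
1 0 1 1 0
1 1 0 0 0
0 1 0 0 0

After press 2 at (1,4):
1 0 0 0 0
1 1 0 1 0
1 0 1 1 1
1 1 0 0 0
0 1 0 0 0

After press 3 at (2,0):
1 0 0 0 0
0 1 0 1 0
0 1 1 1 1
0 1 0 0 0
0 1 0 0 0

After press 4 at (3,2):
1 0 0 0 0
0 1 0 1 0
0 1 0 1 1
0 0 1 1 0
0 1 1 0 0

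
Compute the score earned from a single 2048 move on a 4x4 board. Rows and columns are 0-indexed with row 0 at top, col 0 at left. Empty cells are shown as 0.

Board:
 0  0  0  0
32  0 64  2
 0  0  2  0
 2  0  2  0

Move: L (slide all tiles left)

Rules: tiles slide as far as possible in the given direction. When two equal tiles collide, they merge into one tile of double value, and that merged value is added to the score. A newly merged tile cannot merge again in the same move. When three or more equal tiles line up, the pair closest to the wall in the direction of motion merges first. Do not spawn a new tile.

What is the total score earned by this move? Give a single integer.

Answer: 4

Derivation:
Slide left:
row 0: [0, 0, 0, 0] -> [0, 0, 0, 0]  score +0 (running 0)
row 1: [32, 0, 64, 2] -> [32, 64, 2, 0]  score +0 (running 0)
row 2: [0, 0, 2, 0] -> [2, 0, 0, 0]  score +0 (running 0)
row 3: [2, 0, 2, 0] -> [4, 0, 0, 0]  score +4 (running 4)
Board after move:
 0  0  0  0
32 64  2  0
 2  0  0  0
 4  0  0  0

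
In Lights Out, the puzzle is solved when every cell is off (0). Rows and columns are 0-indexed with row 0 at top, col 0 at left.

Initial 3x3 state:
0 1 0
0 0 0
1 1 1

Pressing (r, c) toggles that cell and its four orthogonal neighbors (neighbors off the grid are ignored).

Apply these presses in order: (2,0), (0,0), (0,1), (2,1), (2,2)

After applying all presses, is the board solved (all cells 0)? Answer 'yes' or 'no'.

Answer: no

Derivation:
After press 1 at (2,0):
0 1 0
1 0 0
0 0 1

After press 2 at (0,0):
1 0 0
0 0 0
0 0 1

After press 3 at (0,1):
0 1 1
0 1 0
0 0 1

After press 4 at (2,1):
0 1 1
0 0 0
1 1 0

After press 5 at (2,2):
0 1 1
0 0 1
1 0 1

Lights still on: 5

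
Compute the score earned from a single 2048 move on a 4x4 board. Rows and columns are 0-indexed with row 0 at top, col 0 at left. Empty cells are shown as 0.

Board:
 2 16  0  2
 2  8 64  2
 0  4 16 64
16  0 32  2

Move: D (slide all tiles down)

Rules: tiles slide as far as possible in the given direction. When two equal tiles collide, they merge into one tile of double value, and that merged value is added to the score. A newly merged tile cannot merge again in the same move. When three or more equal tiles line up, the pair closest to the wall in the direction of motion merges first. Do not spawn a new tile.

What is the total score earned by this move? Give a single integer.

Slide down:
col 0: [2, 2, 0, 16] -> [0, 0, 4, 16]  score +4 (running 4)
col 1: [16, 8, 4, 0] -> [0, 16, 8, 4]  score +0 (running 4)
col 2: [0, 64, 16, 32] -> [0, 64, 16, 32]  score +0 (running 4)
col 3: [2, 2, 64, 2] -> [0, 4, 64, 2]  score +4 (running 8)
Board after move:
 0  0  0  0
 0 16 64  4
 4  8 16 64
16  4 32  2

Answer: 8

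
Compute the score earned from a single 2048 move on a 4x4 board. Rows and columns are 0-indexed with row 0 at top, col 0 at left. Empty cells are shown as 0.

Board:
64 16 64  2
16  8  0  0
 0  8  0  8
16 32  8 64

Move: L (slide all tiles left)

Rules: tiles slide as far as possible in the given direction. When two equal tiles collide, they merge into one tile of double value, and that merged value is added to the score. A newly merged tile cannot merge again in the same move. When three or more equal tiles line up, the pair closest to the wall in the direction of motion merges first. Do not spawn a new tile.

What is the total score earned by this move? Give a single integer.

Answer: 16

Derivation:
Slide left:
row 0: [64, 16, 64, 2] -> [64, 16, 64, 2]  score +0 (running 0)
row 1: [16, 8, 0, 0] -> [16, 8, 0, 0]  score +0 (running 0)
row 2: [0, 8, 0, 8] -> [16, 0, 0, 0]  score +16 (running 16)
row 3: [16, 32, 8, 64] -> [16, 32, 8, 64]  score +0 (running 16)
Board after move:
64 16 64  2
16  8  0  0
16  0  0  0
16 32  8 64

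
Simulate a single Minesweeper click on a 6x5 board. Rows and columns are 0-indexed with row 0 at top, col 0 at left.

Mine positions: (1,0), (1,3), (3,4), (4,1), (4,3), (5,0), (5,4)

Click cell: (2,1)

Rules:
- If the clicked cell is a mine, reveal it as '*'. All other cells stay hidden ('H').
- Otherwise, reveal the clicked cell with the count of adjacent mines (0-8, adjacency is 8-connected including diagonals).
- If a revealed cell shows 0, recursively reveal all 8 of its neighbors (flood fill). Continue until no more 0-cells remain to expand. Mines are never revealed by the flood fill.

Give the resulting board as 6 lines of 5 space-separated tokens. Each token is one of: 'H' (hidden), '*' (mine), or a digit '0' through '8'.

H H H H H
H H H H H
H 1 H H H
H H H H H
H H H H H
H H H H H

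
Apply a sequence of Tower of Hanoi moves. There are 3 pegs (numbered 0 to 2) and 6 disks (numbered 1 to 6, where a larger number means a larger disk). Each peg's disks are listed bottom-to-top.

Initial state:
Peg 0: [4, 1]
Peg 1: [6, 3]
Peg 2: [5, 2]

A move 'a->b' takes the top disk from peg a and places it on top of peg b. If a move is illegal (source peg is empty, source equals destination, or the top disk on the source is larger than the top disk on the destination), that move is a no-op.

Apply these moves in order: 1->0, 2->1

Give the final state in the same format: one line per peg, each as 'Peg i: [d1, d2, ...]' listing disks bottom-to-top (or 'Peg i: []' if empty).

After move 1 (1->0):
Peg 0: [4, 1]
Peg 1: [6, 3]
Peg 2: [5, 2]

After move 2 (2->1):
Peg 0: [4, 1]
Peg 1: [6, 3, 2]
Peg 2: [5]

Answer: Peg 0: [4, 1]
Peg 1: [6, 3, 2]
Peg 2: [5]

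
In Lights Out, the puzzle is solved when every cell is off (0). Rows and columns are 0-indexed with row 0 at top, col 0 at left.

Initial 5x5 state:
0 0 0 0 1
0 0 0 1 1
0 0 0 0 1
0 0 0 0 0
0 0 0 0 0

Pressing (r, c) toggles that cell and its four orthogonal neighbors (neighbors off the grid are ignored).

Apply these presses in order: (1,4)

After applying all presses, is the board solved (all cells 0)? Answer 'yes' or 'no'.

After press 1 at (1,4):
0 0 0 0 0
0 0 0 0 0
0 0 0 0 0
0 0 0 0 0
0 0 0 0 0

Lights still on: 0

Answer: yes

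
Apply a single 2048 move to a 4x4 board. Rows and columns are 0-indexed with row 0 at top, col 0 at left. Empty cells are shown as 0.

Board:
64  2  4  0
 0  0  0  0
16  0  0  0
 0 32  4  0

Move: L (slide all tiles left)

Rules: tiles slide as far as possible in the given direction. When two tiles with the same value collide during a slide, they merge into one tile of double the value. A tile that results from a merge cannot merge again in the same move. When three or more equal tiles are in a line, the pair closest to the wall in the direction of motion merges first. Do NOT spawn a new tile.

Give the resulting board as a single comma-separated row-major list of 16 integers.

Slide left:
row 0: [64, 2, 4, 0] -> [64, 2, 4, 0]
row 1: [0, 0, 0, 0] -> [0, 0, 0, 0]
row 2: [16, 0, 0, 0] -> [16, 0, 0, 0]
row 3: [0, 32, 4, 0] -> [32, 4, 0, 0]

Answer: 64, 2, 4, 0, 0, 0, 0, 0, 16, 0, 0, 0, 32, 4, 0, 0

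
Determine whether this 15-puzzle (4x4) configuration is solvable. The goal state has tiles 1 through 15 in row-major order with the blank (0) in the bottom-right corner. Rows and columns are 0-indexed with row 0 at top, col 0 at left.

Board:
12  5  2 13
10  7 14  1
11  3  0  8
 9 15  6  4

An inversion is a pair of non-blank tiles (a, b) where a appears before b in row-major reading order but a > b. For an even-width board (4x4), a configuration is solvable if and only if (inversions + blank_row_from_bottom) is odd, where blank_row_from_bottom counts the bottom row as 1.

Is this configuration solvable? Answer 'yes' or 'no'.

Inversions: 55
Blank is in row 2 (0-indexed from top), which is row 2 counting from the bottom (bottom = 1).
55 + 2 = 57, which is odd, so the puzzle is solvable.

Answer: yes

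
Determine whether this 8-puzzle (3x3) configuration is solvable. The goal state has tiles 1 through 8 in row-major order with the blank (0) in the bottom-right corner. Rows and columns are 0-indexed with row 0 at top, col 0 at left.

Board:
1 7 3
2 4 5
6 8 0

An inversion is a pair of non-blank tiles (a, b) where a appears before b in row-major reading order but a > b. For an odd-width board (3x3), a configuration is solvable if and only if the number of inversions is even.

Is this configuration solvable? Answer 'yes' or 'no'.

Inversions (pairs i<j in row-major order where tile[i] > tile[j] > 0): 6
6 is even, so the puzzle is solvable.

Answer: yes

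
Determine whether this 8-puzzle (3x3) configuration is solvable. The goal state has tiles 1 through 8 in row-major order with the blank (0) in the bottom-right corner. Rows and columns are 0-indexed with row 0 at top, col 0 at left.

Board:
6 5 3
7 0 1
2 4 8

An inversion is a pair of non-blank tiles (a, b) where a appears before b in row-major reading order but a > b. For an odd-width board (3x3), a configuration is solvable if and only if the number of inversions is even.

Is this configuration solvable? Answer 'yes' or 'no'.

Inversions (pairs i<j in row-major order where tile[i] > tile[j] > 0): 14
14 is even, so the puzzle is solvable.

Answer: yes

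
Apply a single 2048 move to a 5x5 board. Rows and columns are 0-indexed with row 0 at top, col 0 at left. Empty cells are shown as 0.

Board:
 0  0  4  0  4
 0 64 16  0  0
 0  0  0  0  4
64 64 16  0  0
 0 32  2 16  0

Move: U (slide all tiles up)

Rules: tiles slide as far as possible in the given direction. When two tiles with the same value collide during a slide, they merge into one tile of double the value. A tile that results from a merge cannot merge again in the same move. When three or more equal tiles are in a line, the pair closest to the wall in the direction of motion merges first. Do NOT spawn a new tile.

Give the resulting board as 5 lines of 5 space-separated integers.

Slide up:
col 0: [0, 0, 0, 64, 0] -> [64, 0, 0, 0, 0]
col 1: [0, 64, 0, 64, 32] -> [128, 32, 0, 0, 0]
col 2: [4, 16, 0, 16, 2] -> [4, 32, 2, 0, 0]
col 3: [0, 0, 0, 0, 16] -> [16, 0, 0, 0, 0]
col 4: [4, 0, 4, 0, 0] -> [8, 0, 0, 0, 0]

Answer:  64 128   4  16   8
  0  32  32   0   0
  0   0   2   0   0
  0   0   0   0   0
  0   0   0   0   0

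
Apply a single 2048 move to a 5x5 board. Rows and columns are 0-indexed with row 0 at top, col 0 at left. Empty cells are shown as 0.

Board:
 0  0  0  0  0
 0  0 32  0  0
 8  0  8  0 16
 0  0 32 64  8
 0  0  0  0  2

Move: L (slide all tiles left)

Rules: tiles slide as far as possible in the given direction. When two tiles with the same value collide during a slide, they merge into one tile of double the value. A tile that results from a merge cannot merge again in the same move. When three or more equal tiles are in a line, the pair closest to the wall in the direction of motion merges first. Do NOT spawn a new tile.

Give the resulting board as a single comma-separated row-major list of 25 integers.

Slide left:
row 0: [0, 0, 0, 0, 0] -> [0, 0, 0, 0, 0]
row 1: [0, 0, 32, 0, 0] -> [32, 0, 0, 0, 0]
row 2: [8, 0, 8, 0, 16] -> [16, 16, 0, 0, 0]
row 3: [0, 0, 32, 64, 8] -> [32, 64, 8, 0, 0]
row 4: [0, 0, 0, 0, 2] -> [2, 0, 0, 0, 0]

Answer: 0, 0, 0, 0, 0, 32, 0, 0, 0, 0, 16, 16, 0, 0, 0, 32, 64, 8, 0, 0, 2, 0, 0, 0, 0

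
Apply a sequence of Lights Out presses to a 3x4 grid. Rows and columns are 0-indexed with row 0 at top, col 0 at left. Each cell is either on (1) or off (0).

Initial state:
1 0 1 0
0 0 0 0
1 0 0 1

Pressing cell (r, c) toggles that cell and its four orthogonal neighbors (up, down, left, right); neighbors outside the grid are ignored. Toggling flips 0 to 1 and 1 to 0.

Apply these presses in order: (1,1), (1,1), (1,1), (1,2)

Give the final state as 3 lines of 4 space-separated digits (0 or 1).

After press 1 at (1,1):
1 1 1 0
1 1 1 0
1 1 0 1

After press 2 at (1,1):
1 0 1 0
0 0 0 0
1 0 0 1

After press 3 at (1,1):
1 1 1 0
1 1 1 0
1 1 0 1

After press 4 at (1,2):
1 1 0 0
1 0 0 1
1 1 1 1

Answer: 1 1 0 0
1 0 0 1
1 1 1 1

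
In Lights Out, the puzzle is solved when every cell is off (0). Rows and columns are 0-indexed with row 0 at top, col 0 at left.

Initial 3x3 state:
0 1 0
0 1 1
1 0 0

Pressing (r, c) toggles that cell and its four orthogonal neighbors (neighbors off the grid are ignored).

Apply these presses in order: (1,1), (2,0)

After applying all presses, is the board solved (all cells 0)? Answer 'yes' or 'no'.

Answer: yes

Derivation:
After press 1 at (1,1):
0 0 0
1 0 0
1 1 0

After press 2 at (2,0):
0 0 0
0 0 0
0 0 0

Lights still on: 0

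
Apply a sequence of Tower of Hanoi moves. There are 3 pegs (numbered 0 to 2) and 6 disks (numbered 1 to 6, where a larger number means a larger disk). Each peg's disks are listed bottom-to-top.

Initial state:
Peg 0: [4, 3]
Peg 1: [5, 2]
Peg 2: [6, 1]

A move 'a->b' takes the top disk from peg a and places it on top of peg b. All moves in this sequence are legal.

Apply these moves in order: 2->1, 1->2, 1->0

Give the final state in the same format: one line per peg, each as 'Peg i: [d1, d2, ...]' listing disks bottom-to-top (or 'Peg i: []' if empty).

Answer: Peg 0: [4, 3, 2]
Peg 1: [5]
Peg 2: [6, 1]

Derivation:
After move 1 (2->1):
Peg 0: [4, 3]
Peg 1: [5, 2, 1]
Peg 2: [6]

After move 2 (1->2):
Peg 0: [4, 3]
Peg 1: [5, 2]
Peg 2: [6, 1]

After move 3 (1->0):
Peg 0: [4, 3, 2]
Peg 1: [5]
Peg 2: [6, 1]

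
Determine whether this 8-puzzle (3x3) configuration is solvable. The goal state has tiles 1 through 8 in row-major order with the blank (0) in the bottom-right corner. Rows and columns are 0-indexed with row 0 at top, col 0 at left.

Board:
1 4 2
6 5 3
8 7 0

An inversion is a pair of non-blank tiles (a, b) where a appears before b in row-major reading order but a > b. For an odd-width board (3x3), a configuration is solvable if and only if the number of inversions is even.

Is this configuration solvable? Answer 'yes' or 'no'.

Answer: yes

Derivation:
Inversions (pairs i<j in row-major order where tile[i] > tile[j] > 0): 6
6 is even, so the puzzle is solvable.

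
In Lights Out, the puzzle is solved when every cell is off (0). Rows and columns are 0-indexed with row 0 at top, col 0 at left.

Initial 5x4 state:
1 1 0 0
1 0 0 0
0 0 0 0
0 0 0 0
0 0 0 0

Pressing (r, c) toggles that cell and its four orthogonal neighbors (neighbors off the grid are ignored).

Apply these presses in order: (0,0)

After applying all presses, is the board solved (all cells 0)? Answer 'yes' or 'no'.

After press 1 at (0,0):
0 0 0 0
0 0 0 0
0 0 0 0
0 0 0 0
0 0 0 0

Lights still on: 0

Answer: yes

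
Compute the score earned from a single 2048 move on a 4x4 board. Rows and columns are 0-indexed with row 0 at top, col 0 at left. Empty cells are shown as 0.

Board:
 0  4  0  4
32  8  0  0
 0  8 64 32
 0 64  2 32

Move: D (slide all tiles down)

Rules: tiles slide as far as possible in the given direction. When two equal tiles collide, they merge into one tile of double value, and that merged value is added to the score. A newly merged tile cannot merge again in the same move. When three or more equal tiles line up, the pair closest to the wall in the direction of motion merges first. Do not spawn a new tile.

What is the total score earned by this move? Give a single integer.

Slide down:
col 0: [0, 32, 0, 0] -> [0, 0, 0, 32]  score +0 (running 0)
col 1: [4, 8, 8, 64] -> [0, 4, 16, 64]  score +16 (running 16)
col 2: [0, 0, 64, 2] -> [0, 0, 64, 2]  score +0 (running 16)
col 3: [4, 0, 32, 32] -> [0, 0, 4, 64]  score +64 (running 80)
Board after move:
 0  0  0  0
 0  4  0  0
 0 16 64  4
32 64  2 64

Answer: 80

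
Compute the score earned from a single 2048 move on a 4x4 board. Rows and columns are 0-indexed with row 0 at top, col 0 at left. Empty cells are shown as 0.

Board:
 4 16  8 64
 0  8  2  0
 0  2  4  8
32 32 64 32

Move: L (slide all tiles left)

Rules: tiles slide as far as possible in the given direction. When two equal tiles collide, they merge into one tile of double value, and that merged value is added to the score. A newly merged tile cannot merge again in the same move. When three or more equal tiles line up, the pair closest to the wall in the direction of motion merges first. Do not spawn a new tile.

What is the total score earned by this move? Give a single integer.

Slide left:
row 0: [4, 16, 8, 64] -> [4, 16, 8, 64]  score +0 (running 0)
row 1: [0, 8, 2, 0] -> [8, 2, 0, 0]  score +0 (running 0)
row 2: [0, 2, 4, 8] -> [2, 4, 8, 0]  score +0 (running 0)
row 3: [32, 32, 64, 32] -> [64, 64, 32, 0]  score +64 (running 64)
Board after move:
 4 16  8 64
 8  2  0  0
 2  4  8  0
64 64 32  0

Answer: 64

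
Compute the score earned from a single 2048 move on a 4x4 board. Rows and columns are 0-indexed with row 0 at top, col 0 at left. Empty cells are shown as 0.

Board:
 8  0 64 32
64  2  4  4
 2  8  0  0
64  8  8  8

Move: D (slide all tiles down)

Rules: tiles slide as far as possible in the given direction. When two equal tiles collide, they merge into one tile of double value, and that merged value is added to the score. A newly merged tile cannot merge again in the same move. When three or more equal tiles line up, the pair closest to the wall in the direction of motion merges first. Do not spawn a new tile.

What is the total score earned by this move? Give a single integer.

Answer: 16

Derivation:
Slide down:
col 0: [8, 64, 2, 64] -> [8, 64, 2, 64]  score +0 (running 0)
col 1: [0, 2, 8, 8] -> [0, 0, 2, 16]  score +16 (running 16)
col 2: [64, 4, 0, 8] -> [0, 64, 4, 8]  score +0 (running 16)
col 3: [32, 4, 0, 8] -> [0, 32, 4, 8]  score +0 (running 16)
Board after move:
 8  0  0  0
64  0 64 32
 2  2  4  4
64 16  8  8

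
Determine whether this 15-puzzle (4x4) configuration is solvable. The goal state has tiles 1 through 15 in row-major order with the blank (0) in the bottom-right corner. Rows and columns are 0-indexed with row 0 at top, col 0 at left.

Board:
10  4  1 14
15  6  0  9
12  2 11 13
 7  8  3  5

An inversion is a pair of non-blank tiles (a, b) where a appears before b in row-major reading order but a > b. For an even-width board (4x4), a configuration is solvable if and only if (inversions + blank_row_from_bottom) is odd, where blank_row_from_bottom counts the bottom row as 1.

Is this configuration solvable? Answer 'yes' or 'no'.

Answer: yes

Derivation:
Inversions: 58
Blank is in row 1 (0-indexed from top), which is row 3 counting from the bottom (bottom = 1).
58 + 3 = 61, which is odd, so the puzzle is solvable.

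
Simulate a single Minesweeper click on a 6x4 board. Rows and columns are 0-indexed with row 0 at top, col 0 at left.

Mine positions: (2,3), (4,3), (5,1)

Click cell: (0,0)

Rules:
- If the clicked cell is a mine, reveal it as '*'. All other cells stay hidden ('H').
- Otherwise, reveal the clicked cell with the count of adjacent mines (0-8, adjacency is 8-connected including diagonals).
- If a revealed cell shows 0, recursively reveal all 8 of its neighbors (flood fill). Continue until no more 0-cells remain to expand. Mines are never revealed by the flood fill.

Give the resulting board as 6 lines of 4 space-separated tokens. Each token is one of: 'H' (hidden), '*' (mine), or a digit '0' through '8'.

0 0 0 0
0 0 1 1
0 0 1 H
0 0 2 H
1 1 2 H
H H H H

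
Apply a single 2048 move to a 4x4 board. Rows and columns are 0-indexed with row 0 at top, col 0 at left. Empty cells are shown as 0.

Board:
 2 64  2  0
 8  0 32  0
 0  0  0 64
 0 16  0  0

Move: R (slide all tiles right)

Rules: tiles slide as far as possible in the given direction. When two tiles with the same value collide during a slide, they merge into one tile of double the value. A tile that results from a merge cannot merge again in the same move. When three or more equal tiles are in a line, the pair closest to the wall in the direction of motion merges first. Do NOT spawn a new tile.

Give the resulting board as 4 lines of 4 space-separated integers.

Slide right:
row 0: [2, 64, 2, 0] -> [0, 2, 64, 2]
row 1: [8, 0, 32, 0] -> [0, 0, 8, 32]
row 2: [0, 0, 0, 64] -> [0, 0, 0, 64]
row 3: [0, 16, 0, 0] -> [0, 0, 0, 16]

Answer:  0  2 64  2
 0  0  8 32
 0  0  0 64
 0  0  0 16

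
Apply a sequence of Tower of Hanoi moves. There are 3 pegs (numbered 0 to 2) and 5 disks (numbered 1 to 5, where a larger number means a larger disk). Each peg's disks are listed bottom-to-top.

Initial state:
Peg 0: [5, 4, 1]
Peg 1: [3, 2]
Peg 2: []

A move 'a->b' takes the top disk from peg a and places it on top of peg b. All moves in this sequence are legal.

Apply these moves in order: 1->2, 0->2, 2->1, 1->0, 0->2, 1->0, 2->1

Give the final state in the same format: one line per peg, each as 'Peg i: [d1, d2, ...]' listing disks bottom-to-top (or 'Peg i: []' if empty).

Answer: Peg 0: [5, 4, 3]
Peg 1: [1]
Peg 2: [2]

Derivation:
After move 1 (1->2):
Peg 0: [5, 4, 1]
Peg 1: [3]
Peg 2: [2]

After move 2 (0->2):
Peg 0: [5, 4]
Peg 1: [3]
Peg 2: [2, 1]

After move 3 (2->1):
Peg 0: [5, 4]
Peg 1: [3, 1]
Peg 2: [2]

After move 4 (1->0):
Peg 0: [5, 4, 1]
Peg 1: [3]
Peg 2: [2]

After move 5 (0->2):
Peg 0: [5, 4]
Peg 1: [3]
Peg 2: [2, 1]

After move 6 (1->0):
Peg 0: [5, 4, 3]
Peg 1: []
Peg 2: [2, 1]

After move 7 (2->1):
Peg 0: [5, 4, 3]
Peg 1: [1]
Peg 2: [2]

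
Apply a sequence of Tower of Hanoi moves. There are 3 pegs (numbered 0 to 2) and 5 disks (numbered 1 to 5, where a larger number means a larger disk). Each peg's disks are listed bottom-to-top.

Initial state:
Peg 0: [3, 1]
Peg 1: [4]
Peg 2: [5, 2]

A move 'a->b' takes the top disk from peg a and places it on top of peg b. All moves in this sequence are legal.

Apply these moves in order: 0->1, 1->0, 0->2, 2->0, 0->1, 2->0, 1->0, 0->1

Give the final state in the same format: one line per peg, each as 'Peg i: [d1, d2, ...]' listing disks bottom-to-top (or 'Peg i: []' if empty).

Answer: Peg 0: [3, 2]
Peg 1: [4, 1]
Peg 2: [5]

Derivation:
After move 1 (0->1):
Peg 0: [3]
Peg 1: [4, 1]
Peg 2: [5, 2]

After move 2 (1->0):
Peg 0: [3, 1]
Peg 1: [4]
Peg 2: [5, 2]

After move 3 (0->2):
Peg 0: [3]
Peg 1: [4]
Peg 2: [5, 2, 1]

After move 4 (2->0):
Peg 0: [3, 1]
Peg 1: [4]
Peg 2: [5, 2]

After move 5 (0->1):
Peg 0: [3]
Peg 1: [4, 1]
Peg 2: [5, 2]

After move 6 (2->0):
Peg 0: [3, 2]
Peg 1: [4, 1]
Peg 2: [5]

After move 7 (1->0):
Peg 0: [3, 2, 1]
Peg 1: [4]
Peg 2: [5]

After move 8 (0->1):
Peg 0: [3, 2]
Peg 1: [4, 1]
Peg 2: [5]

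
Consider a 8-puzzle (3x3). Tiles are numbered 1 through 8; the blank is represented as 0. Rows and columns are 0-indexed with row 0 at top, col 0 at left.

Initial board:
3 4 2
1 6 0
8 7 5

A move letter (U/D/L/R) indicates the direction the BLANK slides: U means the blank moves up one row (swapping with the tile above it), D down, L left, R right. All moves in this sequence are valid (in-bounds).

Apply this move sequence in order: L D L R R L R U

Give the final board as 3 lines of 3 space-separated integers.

Answer: 3 4 2
1 7 0
8 5 6

Derivation:
After move 1 (L):
3 4 2
1 0 6
8 7 5

After move 2 (D):
3 4 2
1 7 6
8 0 5

After move 3 (L):
3 4 2
1 7 6
0 8 5

After move 4 (R):
3 4 2
1 7 6
8 0 5

After move 5 (R):
3 4 2
1 7 6
8 5 0

After move 6 (L):
3 4 2
1 7 6
8 0 5

After move 7 (R):
3 4 2
1 7 6
8 5 0

After move 8 (U):
3 4 2
1 7 0
8 5 6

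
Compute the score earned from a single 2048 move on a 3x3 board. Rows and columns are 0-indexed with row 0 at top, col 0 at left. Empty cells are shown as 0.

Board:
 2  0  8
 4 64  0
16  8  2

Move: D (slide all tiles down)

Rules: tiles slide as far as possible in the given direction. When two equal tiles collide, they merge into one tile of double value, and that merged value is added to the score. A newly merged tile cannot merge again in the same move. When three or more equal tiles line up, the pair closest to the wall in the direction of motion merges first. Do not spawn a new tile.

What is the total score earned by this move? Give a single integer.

Slide down:
col 0: [2, 4, 16] -> [2, 4, 16]  score +0 (running 0)
col 1: [0, 64, 8] -> [0, 64, 8]  score +0 (running 0)
col 2: [8, 0, 2] -> [0, 8, 2]  score +0 (running 0)
Board after move:
 2  0  0
 4 64  8
16  8  2

Answer: 0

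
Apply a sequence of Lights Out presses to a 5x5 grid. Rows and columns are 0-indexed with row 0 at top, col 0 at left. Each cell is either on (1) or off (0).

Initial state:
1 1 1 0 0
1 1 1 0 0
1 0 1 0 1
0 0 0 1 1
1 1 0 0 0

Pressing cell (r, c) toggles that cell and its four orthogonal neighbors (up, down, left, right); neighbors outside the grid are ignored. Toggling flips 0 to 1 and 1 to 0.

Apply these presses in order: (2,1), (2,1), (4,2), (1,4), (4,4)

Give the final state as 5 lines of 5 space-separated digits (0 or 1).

Answer: 1 1 1 0 1
1 1 1 1 1
1 0 1 0 0
0 0 1 1 0
1 0 1 0 1

Derivation:
After press 1 at (2,1):
1 1 1 0 0
1 0 1 0 0
0 1 0 0 1
0 1 0 1 1
1 1 0 0 0

After press 2 at (2,1):
1 1 1 0 0
1 1 1 0 0
1 0 1 0 1
0 0 0 1 1
1 1 0 0 0

After press 3 at (4,2):
1 1 1 0 0
1 1 1 0 0
1 0 1 0 1
0 0 1 1 1
1 0 1 1 0

After press 4 at (1,4):
1 1 1 0 1
1 1 1 1 1
1 0 1 0 0
0 0 1 1 1
1 0 1 1 0

After press 5 at (4,4):
1 1 1 0 1
1 1 1 1 1
1 0 1 0 0
0 0 1 1 0
1 0 1 0 1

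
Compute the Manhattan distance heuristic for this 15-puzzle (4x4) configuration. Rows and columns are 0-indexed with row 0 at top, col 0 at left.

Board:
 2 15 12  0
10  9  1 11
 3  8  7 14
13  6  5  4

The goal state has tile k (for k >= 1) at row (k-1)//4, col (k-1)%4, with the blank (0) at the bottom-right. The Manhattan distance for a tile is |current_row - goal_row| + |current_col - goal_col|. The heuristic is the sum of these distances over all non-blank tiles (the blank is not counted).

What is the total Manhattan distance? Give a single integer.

Tile 2: at (0,0), goal (0,1), distance |0-0|+|0-1| = 1
Tile 15: at (0,1), goal (3,2), distance |0-3|+|1-2| = 4
Tile 12: at (0,2), goal (2,3), distance |0-2|+|2-3| = 3
Tile 10: at (1,0), goal (2,1), distance |1-2|+|0-1| = 2
Tile 9: at (1,1), goal (2,0), distance |1-2|+|1-0| = 2
Tile 1: at (1,2), goal (0,0), distance |1-0|+|2-0| = 3
Tile 11: at (1,3), goal (2,2), distance |1-2|+|3-2| = 2
Tile 3: at (2,0), goal (0,2), distance |2-0|+|0-2| = 4
Tile 8: at (2,1), goal (1,3), distance |2-1|+|1-3| = 3
Tile 7: at (2,2), goal (1,2), distance |2-1|+|2-2| = 1
Tile 14: at (2,3), goal (3,1), distance |2-3|+|3-1| = 3
Tile 13: at (3,0), goal (3,0), distance |3-3|+|0-0| = 0
Tile 6: at (3,1), goal (1,1), distance |3-1|+|1-1| = 2
Tile 5: at (3,2), goal (1,0), distance |3-1|+|2-0| = 4
Tile 4: at (3,3), goal (0,3), distance |3-0|+|3-3| = 3
Sum: 1 + 4 + 3 + 2 + 2 + 3 + 2 + 4 + 3 + 1 + 3 + 0 + 2 + 4 + 3 = 37

Answer: 37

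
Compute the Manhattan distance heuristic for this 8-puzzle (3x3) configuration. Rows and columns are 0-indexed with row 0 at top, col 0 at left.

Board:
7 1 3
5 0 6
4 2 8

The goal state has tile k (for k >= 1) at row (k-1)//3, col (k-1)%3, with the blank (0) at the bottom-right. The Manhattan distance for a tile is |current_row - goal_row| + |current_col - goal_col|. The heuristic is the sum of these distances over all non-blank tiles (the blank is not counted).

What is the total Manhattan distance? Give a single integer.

Tile 7: at (0,0), goal (2,0), distance |0-2|+|0-0| = 2
Tile 1: at (0,1), goal (0,0), distance |0-0|+|1-0| = 1
Tile 3: at (0,2), goal (0,2), distance |0-0|+|2-2| = 0
Tile 5: at (1,0), goal (1,1), distance |1-1|+|0-1| = 1
Tile 6: at (1,2), goal (1,2), distance |1-1|+|2-2| = 0
Tile 4: at (2,0), goal (1,0), distance |2-1|+|0-0| = 1
Tile 2: at (2,1), goal (0,1), distance |2-0|+|1-1| = 2
Tile 8: at (2,2), goal (2,1), distance |2-2|+|2-1| = 1
Sum: 2 + 1 + 0 + 1 + 0 + 1 + 2 + 1 = 8

Answer: 8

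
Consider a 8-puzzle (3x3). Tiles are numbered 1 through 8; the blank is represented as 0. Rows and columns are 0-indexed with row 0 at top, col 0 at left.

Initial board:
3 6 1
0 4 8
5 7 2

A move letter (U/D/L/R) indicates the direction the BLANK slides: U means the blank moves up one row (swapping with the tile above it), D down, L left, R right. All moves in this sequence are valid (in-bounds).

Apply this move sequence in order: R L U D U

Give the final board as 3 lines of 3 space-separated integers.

Answer: 0 6 1
3 4 8
5 7 2

Derivation:
After move 1 (R):
3 6 1
4 0 8
5 7 2

After move 2 (L):
3 6 1
0 4 8
5 7 2

After move 3 (U):
0 6 1
3 4 8
5 7 2

After move 4 (D):
3 6 1
0 4 8
5 7 2

After move 5 (U):
0 6 1
3 4 8
5 7 2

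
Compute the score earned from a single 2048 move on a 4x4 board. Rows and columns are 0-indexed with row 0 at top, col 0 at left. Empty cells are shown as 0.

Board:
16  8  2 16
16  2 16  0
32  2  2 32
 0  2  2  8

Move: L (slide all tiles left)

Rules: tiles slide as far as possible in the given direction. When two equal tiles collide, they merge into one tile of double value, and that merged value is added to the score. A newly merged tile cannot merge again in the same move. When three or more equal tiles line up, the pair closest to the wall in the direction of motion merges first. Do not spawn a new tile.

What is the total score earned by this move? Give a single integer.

Answer: 8

Derivation:
Slide left:
row 0: [16, 8, 2, 16] -> [16, 8, 2, 16]  score +0 (running 0)
row 1: [16, 2, 16, 0] -> [16, 2, 16, 0]  score +0 (running 0)
row 2: [32, 2, 2, 32] -> [32, 4, 32, 0]  score +4 (running 4)
row 3: [0, 2, 2, 8] -> [4, 8, 0, 0]  score +4 (running 8)
Board after move:
16  8  2 16
16  2 16  0
32  4 32  0
 4  8  0  0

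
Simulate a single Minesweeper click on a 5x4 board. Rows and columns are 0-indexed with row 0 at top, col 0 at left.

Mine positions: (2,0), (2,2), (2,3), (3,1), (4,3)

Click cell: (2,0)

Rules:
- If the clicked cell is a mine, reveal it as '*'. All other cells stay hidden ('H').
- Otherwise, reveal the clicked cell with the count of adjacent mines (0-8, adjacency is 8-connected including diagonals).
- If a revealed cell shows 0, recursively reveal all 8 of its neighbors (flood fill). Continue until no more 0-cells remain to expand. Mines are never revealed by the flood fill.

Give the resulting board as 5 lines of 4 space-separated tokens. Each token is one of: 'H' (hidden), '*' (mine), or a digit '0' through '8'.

H H H H
H H H H
* H H H
H H H H
H H H H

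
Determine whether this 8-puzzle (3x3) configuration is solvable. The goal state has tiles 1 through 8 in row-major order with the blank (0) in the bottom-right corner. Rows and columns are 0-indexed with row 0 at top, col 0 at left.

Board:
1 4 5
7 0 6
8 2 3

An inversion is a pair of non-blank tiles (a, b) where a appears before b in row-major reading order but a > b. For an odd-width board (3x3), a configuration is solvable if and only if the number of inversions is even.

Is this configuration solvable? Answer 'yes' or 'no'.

Answer: no

Derivation:
Inversions (pairs i<j in row-major order where tile[i] > tile[j] > 0): 11
11 is odd, so the puzzle is not solvable.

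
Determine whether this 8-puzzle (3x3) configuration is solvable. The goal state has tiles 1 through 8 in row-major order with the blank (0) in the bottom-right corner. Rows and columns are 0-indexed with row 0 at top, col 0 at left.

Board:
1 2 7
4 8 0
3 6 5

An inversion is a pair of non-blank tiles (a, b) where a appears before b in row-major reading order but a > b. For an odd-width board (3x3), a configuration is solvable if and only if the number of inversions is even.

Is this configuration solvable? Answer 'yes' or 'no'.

Answer: no

Derivation:
Inversions (pairs i<j in row-major order where tile[i] > tile[j] > 0): 9
9 is odd, so the puzzle is not solvable.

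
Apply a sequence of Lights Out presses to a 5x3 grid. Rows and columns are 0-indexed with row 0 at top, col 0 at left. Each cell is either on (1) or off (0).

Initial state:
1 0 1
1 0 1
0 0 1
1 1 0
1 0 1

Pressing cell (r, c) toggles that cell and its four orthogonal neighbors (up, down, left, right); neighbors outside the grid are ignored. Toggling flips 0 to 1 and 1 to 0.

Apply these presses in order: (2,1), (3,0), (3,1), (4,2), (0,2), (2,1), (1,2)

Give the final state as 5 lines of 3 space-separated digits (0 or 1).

Answer: 1 1 1
1 1 1
1 1 0
1 1 0
0 0 0

Derivation:
After press 1 at (2,1):
1 0 1
1 1 1
1 1 0
1 0 0
1 0 1

After press 2 at (3,0):
1 0 1
1 1 1
0 1 0
0 1 0
0 0 1

After press 3 at (3,1):
1 0 1
1 1 1
0 0 0
1 0 1
0 1 1

After press 4 at (4,2):
1 0 1
1 1 1
0 0 0
1 0 0
0 0 0

After press 5 at (0,2):
1 1 0
1 1 0
0 0 0
1 0 0
0 0 0

After press 6 at (2,1):
1 1 0
1 0 0
1 1 1
1 1 0
0 0 0

After press 7 at (1,2):
1 1 1
1 1 1
1 1 0
1 1 0
0 0 0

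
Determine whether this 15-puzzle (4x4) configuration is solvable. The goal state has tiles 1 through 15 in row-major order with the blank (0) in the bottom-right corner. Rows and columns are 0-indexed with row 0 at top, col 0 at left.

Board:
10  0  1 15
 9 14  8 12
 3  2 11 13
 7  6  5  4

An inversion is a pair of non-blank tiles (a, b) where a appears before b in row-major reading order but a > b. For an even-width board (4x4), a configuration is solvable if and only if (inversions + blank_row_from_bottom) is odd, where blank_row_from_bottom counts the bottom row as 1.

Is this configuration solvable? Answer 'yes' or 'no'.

Answer: no

Derivation:
Inversions: 66
Blank is in row 0 (0-indexed from top), which is row 4 counting from the bottom (bottom = 1).
66 + 4 = 70, which is even, so the puzzle is not solvable.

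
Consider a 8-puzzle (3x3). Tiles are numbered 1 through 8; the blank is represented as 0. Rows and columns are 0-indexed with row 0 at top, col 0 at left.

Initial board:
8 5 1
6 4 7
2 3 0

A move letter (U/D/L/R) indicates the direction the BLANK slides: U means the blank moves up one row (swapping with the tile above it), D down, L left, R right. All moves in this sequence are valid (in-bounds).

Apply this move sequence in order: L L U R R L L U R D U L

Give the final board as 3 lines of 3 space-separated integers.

Answer: 0 5 1
8 4 7
6 2 3

Derivation:
After move 1 (L):
8 5 1
6 4 7
2 0 3

After move 2 (L):
8 5 1
6 4 7
0 2 3

After move 3 (U):
8 5 1
0 4 7
6 2 3

After move 4 (R):
8 5 1
4 0 7
6 2 3

After move 5 (R):
8 5 1
4 7 0
6 2 3

After move 6 (L):
8 5 1
4 0 7
6 2 3

After move 7 (L):
8 5 1
0 4 7
6 2 3

After move 8 (U):
0 5 1
8 4 7
6 2 3

After move 9 (R):
5 0 1
8 4 7
6 2 3

After move 10 (D):
5 4 1
8 0 7
6 2 3

After move 11 (U):
5 0 1
8 4 7
6 2 3

After move 12 (L):
0 5 1
8 4 7
6 2 3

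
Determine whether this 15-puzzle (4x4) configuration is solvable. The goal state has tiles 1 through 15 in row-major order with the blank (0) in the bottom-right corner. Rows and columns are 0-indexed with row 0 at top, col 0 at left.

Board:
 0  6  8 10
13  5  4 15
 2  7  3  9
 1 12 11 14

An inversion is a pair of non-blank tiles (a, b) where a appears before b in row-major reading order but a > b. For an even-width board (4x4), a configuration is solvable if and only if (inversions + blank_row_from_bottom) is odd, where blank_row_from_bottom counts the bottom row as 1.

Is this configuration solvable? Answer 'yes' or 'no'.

Answer: no

Derivation:
Inversions: 48
Blank is in row 0 (0-indexed from top), which is row 4 counting from the bottom (bottom = 1).
48 + 4 = 52, which is even, so the puzzle is not solvable.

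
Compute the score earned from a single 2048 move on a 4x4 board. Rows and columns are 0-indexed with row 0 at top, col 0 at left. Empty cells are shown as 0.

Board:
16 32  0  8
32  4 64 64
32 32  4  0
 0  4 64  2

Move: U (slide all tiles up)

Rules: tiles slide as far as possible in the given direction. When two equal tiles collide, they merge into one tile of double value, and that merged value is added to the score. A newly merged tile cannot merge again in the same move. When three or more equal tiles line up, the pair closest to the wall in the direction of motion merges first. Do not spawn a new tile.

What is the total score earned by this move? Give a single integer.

Answer: 64

Derivation:
Slide up:
col 0: [16, 32, 32, 0] -> [16, 64, 0, 0]  score +64 (running 64)
col 1: [32, 4, 32, 4] -> [32, 4, 32, 4]  score +0 (running 64)
col 2: [0, 64, 4, 64] -> [64, 4, 64, 0]  score +0 (running 64)
col 3: [8, 64, 0, 2] -> [8, 64, 2, 0]  score +0 (running 64)
Board after move:
16 32 64  8
64  4  4 64
 0 32 64  2
 0  4  0  0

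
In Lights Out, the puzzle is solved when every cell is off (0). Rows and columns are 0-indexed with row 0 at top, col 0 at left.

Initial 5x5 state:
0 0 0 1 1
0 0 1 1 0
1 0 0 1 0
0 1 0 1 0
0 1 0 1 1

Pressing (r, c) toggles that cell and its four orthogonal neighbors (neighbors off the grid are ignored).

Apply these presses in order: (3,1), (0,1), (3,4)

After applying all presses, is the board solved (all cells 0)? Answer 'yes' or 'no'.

After press 1 at (3,1):
0 0 0 1 1
0 0 1 1 0
1 1 0 1 0
1 0 1 1 0
0 0 0 1 1

After press 2 at (0,1):
1 1 1 1 1
0 1 1 1 0
1 1 0 1 0
1 0 1 1 0
0 0 0 1 1

After press 3 at (3,4):
1 1 1 1 1
0 1 1 1 0
1 1 0 1 1
1 0 1 0 1
0 0 0 1 0

Lights still on: 16

Answer: no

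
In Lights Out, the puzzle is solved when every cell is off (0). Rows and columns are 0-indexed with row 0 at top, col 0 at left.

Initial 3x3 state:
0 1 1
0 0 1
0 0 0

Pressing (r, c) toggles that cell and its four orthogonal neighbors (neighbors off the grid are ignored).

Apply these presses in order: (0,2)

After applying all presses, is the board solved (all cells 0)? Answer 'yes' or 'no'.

Answer: yes

Derivation:
After press 1 at (0,2):
0 0 0
0 0 0
0 0 0

Lights still on: 0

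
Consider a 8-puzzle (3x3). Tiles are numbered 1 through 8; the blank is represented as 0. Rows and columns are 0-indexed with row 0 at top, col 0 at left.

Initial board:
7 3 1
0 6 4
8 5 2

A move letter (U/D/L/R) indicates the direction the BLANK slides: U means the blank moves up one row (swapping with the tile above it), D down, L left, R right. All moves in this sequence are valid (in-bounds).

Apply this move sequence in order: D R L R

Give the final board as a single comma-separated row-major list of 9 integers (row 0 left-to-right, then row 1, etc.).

After move 1 (D):
7 3 1
8 6 4
0 5 2

After move 2 (R):
7 3 1
8 6 4
5 0 2

After move 3 (L):
7 3 1
8 6 4
0 5 2

After move 4 (R):
7 3 1
8 6 4
5 0 2

Answer: 7, 3, 1, 8, 6, 4, 5, 0, 2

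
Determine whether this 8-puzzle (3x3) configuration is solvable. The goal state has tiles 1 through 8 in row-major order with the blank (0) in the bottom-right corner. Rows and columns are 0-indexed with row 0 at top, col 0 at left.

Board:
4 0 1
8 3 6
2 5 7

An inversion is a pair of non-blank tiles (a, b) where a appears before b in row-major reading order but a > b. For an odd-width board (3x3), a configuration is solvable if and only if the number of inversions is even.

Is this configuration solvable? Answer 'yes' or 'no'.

Inversions (pairs i<j in row-major order where tile[i] > tile[j] > 0): 11
11 is odd, so the puzzle is not solvable.

Answer: no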